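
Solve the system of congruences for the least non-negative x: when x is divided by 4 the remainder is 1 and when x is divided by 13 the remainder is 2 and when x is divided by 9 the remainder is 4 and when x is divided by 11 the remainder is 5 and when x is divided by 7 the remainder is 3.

21829

The moduli are pairwise coprime; N = 4·13·9·11·7 = 36036.
N/4 = 9009; 9009 ≡ 1 (mod 4), inverse 1.
N/13 = 2772; 2772 ≡ 3 (mod 13); 3·9 ≡ 1, so inverse 9.
N/9 = 4004; 4004 ≡ 8 (mod 9); 8·8 ≡ 1, so inverse 8.
N/11 = 3276; 3276 ≡ 9 (mod 11); 9·5 ≡ 1, so inverse 5.
N/7 = 5148; 5148 ≡ 3 (mod 7); 3·5 ≡ 1, so inverse 5.
x ≡ 1·9009·1 + 2·2772·9 + 4·4004·8 + 5·3276·5 + 3·5148·5 = 346153.
346153 mod 36036 = 21829.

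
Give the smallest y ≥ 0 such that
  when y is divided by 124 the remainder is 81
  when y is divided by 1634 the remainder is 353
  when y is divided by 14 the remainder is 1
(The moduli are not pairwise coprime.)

578789

Combine the congruences pairwise.
gcd(124, 1634) = 2 and 2 | (353 − 81), so the pair is consistent; merging gives y ≡ 72249 (mod 101308), where 101308 = lcm(124, 1634).
gcd(101308, 14) = 2 and 2 | (1 − 72249), so the pair is consistent; merging gives y ≡ 578789 (mod 709156), where 709156 = lcm(101308, 14).
The solution is unique modulo lcm(124, 1634, 14) = 709156.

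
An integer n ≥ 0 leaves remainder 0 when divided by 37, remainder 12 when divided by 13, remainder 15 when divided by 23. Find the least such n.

Combine the congruences pairwise.
From n ≡ 0 (mod 37) write n = 0 + 37t. Substituting into n ≡ 12 (mod 13) gives 37t ≡ 12 (mod 13), and since 11⁻¹ ≡ 6 (mod 13), t ≡ 7. Hence n ≡ 0 + 37·7 = 259 (mod 481).
From n ≡ 259 (mod 481) write n = 259 + 481t. Substituting into n ≡ 15 (mod 23) gives 481t ≡ 9 (mod 23), and since 21⁻¹ ≡ 11 (mod 23), t ≡ 7. Hence n ≡ 259 + 481·7 = 3626 (mod 11063).

3626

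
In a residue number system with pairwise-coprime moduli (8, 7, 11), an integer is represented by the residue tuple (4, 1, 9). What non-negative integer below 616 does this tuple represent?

The moduli are pairwise coprime; N = 8·7·11 = 616.
N/8 = 77; 77 ≡ 5 (mod 8); 5·5 ≡ 1, so inverse 5.
N/7 = 88; 88 ≡ 4 (mod 7); 4·2 ≡ 1, so inverse 2.
N/11 = 56; 56 ≡ 1 (mod 11), inverse 1.
x ≡ 4·77·5 + 1·88·2 + 9·56·1 = 2220.
2220 mod 616 = 372.

372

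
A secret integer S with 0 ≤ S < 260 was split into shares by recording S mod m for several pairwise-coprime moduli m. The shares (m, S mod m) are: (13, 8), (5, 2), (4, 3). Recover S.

47

The moduli are pairwise coprime; N = 13·5·4 = 260.
N/13 = 20; 20 ≡ 7 (mod 13); 7·2 ≡ 1, so inverse 2.
N/5 = 52; 52 ≡ 2 (mod 5); 2·3 ≡ 1, so inverse 3.
N/4 = 65; 65 ≡ 1 (mod 4), inverse 1.
S ≡ 8·20·2 + 2·52·3 + 3·65·1 = 827.
827 mod 260 = 47.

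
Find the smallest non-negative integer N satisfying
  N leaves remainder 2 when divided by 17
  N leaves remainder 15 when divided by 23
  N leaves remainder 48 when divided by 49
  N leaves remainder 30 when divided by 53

From N ≡ 2 (mod 17) write N = 2 + 17t. Substituting into N ≡ 15 (mod 23) gives 17t ≡ 13 (mod 23), and since 17⁻¹ ≡ 19 (mod 23), t ≡ 17. Hence N ≡ 2 + 17·17 = 291 (mod 391).
From N ≡ 291 (mod 391) write N = 291 + 391t. Substituting into N ≡ 48 (mod 49) gives 391t ≡ 2 (mod 49), and since 48⁻¹ ≡ 48 (mod 49), t ≡ 47. Hence N ≡ 291 + 391·47 = 18668 (mod 19159).
From N ≡ 18668 (mod 19159) write N = 18668 + 19159t. Substituting into N ≡ 30 (mod 53) gives 19159t ≡ 18 (mod 53), and since 26⁻¹ ≡ 51 (mod 53), t ≡ 17. Hence N ≡ 18668 + 19159·17 = 344371 (mod 1015427).

344371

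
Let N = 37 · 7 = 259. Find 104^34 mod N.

71

Mod 37: 104 ≡ 30; 30^34 ≡ 34 (mod 37).
Mod 7: 104 ≡ 6; by Fermat, exponent reduces to 34 mod 6 = 4; 6^4 ≡ 1 (mod 7).
Combine by CRT: x ≡ 34 (mod 37), x ≡ 1 (mod 7) ⇒ x ≡ 71 (mod 259).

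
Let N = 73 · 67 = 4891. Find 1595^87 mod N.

796

Mod 73: 1595 ≡ 62; by Fermat, exponent reduces to 87 mod 72 = 15; 62^15 ≡ 66 (mod 73).
Mod 67: 1595 ≡ 54; by Fermat, exponent reduces to 87 mod 66 = 21; 54^21 ≡ 59 (mod 67).
Combine by CRT: x ≡ 66 (mod 73), x ≡ 59 (mod 67) ⇒ x ≡ 796 (mod 4891).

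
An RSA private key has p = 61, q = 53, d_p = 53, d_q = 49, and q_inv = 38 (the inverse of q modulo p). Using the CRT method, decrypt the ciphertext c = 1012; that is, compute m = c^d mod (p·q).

m₁ = c^(d_p) mod p: c ≡ 36 (mod 61), and 36^53 mod 61 = 5.
m₂ = c^(d_q) mod q: c ≡ 5 (mod 53), and 5^49 mod 53 = 14.
h = q_inv·(m₁ − m₂) mod p = 38·(5 − 14) mod 61 = 24.
m = m₂ + h·q = 14 + 24·53 = 1286.

1286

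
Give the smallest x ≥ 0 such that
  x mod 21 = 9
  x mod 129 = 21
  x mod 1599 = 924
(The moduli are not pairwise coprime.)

207195

gcd(21, 129) = 3 and 3 | (21 − 9), so the pair is consistent; merging gives x ≡ 408 (mod 903), where 903 = lcm(21, 129).
gcd(903, 1599) = 3 and 3 | (924 − 408), so the pair is consistent; merging gives x ≡ 207195 (mod 481299), where 481299 = lcm(903, 1599).
The solution is unique modulo lcm(21, 129, 1599) = 481299.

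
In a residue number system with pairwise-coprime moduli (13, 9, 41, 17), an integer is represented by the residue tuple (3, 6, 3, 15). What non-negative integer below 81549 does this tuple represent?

The moduli are pairwise coprime; N = 13·9·41·17 = 81549.
N/13 = 6273; 6273 ≡ 7 (mod 13); 7·2 ≡ 1, so inverse 2.
N/9 = 9061; 9061 ≡ 7 (mod 9); 7·4 ≡ 1, so inverse 4.
N/41 = 1989; 1989 ≡ 21 (mod 41); 21·2 ≡ 1, so inverse 2.
N/17 = 4797; 4797 ≡ 3 (mod 17); 3·6 ≡ 1, so inverse 6.
x ≡ 3·6273·2 + 6·9061·4 + 3·1989·2 + 15·4797·6 = 698766.
698766 mod 81549 = 46374.

46374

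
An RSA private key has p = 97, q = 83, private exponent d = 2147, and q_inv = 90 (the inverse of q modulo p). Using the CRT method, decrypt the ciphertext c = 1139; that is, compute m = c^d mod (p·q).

d_p = d mod (p−1) = 2147 mod 96 = 35; d_q = d mod (q−1) = 15.
m₁ = c^(d_p) mod p: c ≡ 72 (mod 97), and 72^35 mod 97 = 94.
m₂ = c^(d_q) mod q: c ≡ 60 (mod 83), and 60^15 mod 83 = 62.
h = q_inv·(m₁ − m₂) mod p = 90·(94 − 62) mod 97 = 67.
m = m₂ + h·q = 62 + 67·83 = 5623.

5623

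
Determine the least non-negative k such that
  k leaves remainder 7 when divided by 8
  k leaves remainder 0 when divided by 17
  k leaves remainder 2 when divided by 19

2567

From k ≡ 7 (mod 8) write k = 7 + 8t. Substituting into k ≡ 0 (mod 17) gives 8t ≡ 10 (mod 17), and since 8⁻¹ ≡ 15 (mod 17), t ≡ 14. Hence k ≡ 7 + 8·14 = 119 (mod 136).
From k ≡ 119 (mod 136) write k = 119 + 136t. Substituting into k ≡ 2 (mod 19) gives 136t ≡ 16 (mod 19), and since 3⁻¹ ≡ 13 (mod 19), t ≡ 18. Hence k ≡ 119 + 136·18 = 2567 (mod 2584).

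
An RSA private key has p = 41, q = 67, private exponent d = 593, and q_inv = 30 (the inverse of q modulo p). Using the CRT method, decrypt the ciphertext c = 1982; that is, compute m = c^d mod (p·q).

55

d_p = d mod (p−1) = 593 mod 40 = 33; d_q = d mod (q−1) = 65.
m₁ = c^(d_p) mod p: c ≡ 14 (mod 41), and 14^33 mod 41 = 14.
m₂ = c^(d_q) mod q: c ≡ 39 (mod 67), and 39^65 mod 67 = 55.
h = q_inv·(m₁ − m₂) mod p = 30·(14 − 55) mod 41 = 0.
m = m₂ + h·q = 55 + 0·67 = 55.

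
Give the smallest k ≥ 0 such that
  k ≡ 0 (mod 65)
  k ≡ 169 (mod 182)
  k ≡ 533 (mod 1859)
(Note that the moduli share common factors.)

52585

gcd(65, 182) = 13 and 13 | (169 − 0), so the pair is consistent; merging gives k ≡ 715 (mod 910), where 910 = lcm(65, 182).
gcd(910, 1859) = 13 and 13 | (533 − 715), so the pair is consistent; merging gives k ≡ 52585 (mod 130130), where 130130 = lcm(910, 1859).
The solution is unique modulo lcm(65, 182, 1859) = 130130.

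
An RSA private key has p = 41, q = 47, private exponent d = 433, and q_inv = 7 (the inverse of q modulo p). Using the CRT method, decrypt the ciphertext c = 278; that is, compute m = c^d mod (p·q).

1918

d_p = d mod (p−1) = 433 mod 40 = 33; d_q = d mod (q−1) = 19.
m₁ = c^(d_p) mod p: c ≡ 32 (mod 41), and 32^33 mod 41 = 32.
m₂ = c^(d_q) mod q: c ≡ 43 (mod 47), and 43^19 mod 47 = 38.
h = q_inv·(m₁ − m₂) mod p = 7·(32 − 38) mod 41 = 40.
m = m₂ + h·q = 38 + 40·47 = 1918.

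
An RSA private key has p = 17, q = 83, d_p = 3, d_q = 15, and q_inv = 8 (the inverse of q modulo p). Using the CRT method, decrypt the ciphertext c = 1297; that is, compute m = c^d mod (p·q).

57

m₁ = c^(d_p) mod p: c ≡ 5 (mod 17), and 5^3 mod 17 = 6.
m₂ = c^(d_q) mod q: c ≡ 52 (mod 83), and 52^15 mod 83 = 57.
h = q_inv·(m₁ − m₂) mod p = 8·(6 − 57) mod 17 = 0.
m = m₂ + h·q = 57 + 0·83 = 57.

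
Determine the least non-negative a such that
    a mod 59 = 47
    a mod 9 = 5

401

From a ≡ 47 (mod 59) write a = 47 + 59t. Substituting into a ≡ 5 (mod 9) gives 59t ≡ 3 (mod 9), and since 5⁻¹ ≡ 2 (mod 9), t ≡ 6. Hence a ≡ 47 + 59·6 = 401 (mod 531).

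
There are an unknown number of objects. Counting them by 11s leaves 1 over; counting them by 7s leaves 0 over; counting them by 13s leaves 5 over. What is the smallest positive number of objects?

Combine the congruences pairwise.
From N ≡ 1 (mod 11) write N = 1 + 11t. Substituting into N ≡ 0 (mod 7) gives 11t ≡ 6 (mod 7), and since 4⁻¹ ≡ 2 (mod 7), t ≡ 5. Hence N ≡ 1 + 11·5 = 56 (mod 77).
From N ≡ 56 (mod 77) write N = 56 + 77t. Substituting into N ≡ 5 (mod 13) gives 77t ≡ 1 (mod 13), and since 12⁻¹ ≡ 12 (mod 13), t ≡ 12. Hence N ≡ 56 + 77·12 = 980 (mod 1001).

980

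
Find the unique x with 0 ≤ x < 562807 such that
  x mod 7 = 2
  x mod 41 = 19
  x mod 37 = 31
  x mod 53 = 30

233760

The moduli are pairwise coprime; N = 7·41·37·53 = 562807.
N/7 = 80401; 80401 ≡ 6 (mod 7); 6·6 ≡ 1, so inverse 6.
N/41 = 13727; 13727 ≡ 33 (mod 41); 33·5 ≡ 1, so inverse 5.
N/37 = 15211; 15211 ≡ 4 (mod 37); 4·28 ≡ 1, so inverse 28.
N/53 = 10619; 10619 ≡ 19 (mod 53); 19·14 ≡ 1, so inverse 14.
x ≡ 2·80401·6 + 19·13727·5 + 31·15211·28 + 30·10619·14 = 19932005.
19932005 mod 562807 = 233760.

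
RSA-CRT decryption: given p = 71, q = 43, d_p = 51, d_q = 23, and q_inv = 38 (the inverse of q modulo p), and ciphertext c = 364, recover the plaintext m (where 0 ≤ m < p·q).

2180

m₁ = c^(d_p) mod p: c ≡ 9 (mod 71), and 9^51 mod 71 = 50.
m₂ = c^(d_q) mod q: c ≡ 20 (mod 43), and 20^23 mod 43 = 30.
h = q_inv·(m₁ − m₂) mod p = 38·(50 − 30) mod 71 = 50.
m = m₂ + h·q = 30 + 50·43 = 2180.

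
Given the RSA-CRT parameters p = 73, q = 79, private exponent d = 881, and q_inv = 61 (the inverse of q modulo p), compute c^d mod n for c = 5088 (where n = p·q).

d_p = d mod (p−1) = 881 mod 72 = 17; d_q = d mod (q−1) = 23.
m₁ = c^(d_p) mod p: c ≡ 51 (mod 73), and 51^17 mod 73 = 51.
m₂ = c^(d_q) mod q: c ≡ 32 (mod 79), and 32^23 mod 79 = 20.
h = q_inv·(m₁ − m₂) mod p = 61·(51 − 20) mod 73 = 66.
m = m₂ + h·q = 20 + 66·79 = 5234.

5234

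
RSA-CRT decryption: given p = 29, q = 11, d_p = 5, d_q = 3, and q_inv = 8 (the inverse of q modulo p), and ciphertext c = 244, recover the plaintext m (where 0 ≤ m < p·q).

m₁ = c^(d_p) mod p: c ≡ 12 (mod 29), and 12^5 mod 29 = 12.
m₂ = c^(d_q) mod q: c ≡ 2 (mod 11), and 2^3 mod 11 = 8.
h = q_inv·(m₁ − m₂) mod p = 8·(12 − 8) mod 29 = 3.
m = m₂ + h·q = 8 + 3·11 = 41.

41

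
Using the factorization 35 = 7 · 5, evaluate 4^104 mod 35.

Mod 7: 4 ≡ 4; by Fermat, exponent reduces to 104 mod 6 = 2; 4^2 ≡ 2 (mod 7).
Mod 5: 4 ≡ 4; since 4 | 104, by Fermat 4^104 ≡ 1 (mod 5).
Combine by CRT: x ≡ 2 (mod 7), x ≡ 1 (mod 5) ⇒ x ≡ 16 (mod 35).

16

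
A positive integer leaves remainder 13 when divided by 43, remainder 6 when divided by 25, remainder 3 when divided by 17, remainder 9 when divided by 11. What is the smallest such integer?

The moduli are pairwise coprime; N = 43·25·17·11 = 201025.
N/43 = 4675; 4675 ≡ 31 (mod 43); 31·25 ≡ 1, so inverse 25.
N/25 = 8041; 8041 ≡ 16 (mod 25); 16·11 ≡ 1, so inverse 11.
N/17 = 11825; 11825 ≡ 10 (mod 17); 10·12 ≡ 1, so inverse 12.
N/11 = 18275; 18275 ≡ 4 (mod 11); 4·3 ≡ 1, so inverse 3.
k ≡ 13·4675·25 + 6·8041·11 + 3·11825·12 + 9·18275·3 = 2969206.
2969206 mod 201025 = 154856.

154856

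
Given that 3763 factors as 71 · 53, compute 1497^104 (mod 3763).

Mod 71: 1497 ≡ 6; by Fermat, exponent reduces to 104 mod 70 = 34; 6^34 ≡ 12 (mod 71).
Mod 53: 1497 ≡ 13; since 52 | 104, by Fermat 13^104 ≡ 1 (mod 53).
Combine by CRT: x ≡ 12 (mod 71), x ≡ 1 (mod 53) ⇒ x ≡ 1432 (mod 3763).

1432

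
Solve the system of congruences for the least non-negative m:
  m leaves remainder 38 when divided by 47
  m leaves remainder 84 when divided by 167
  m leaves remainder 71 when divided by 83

288994

Combine the congruences pairwise.
From m ≡ 38 (mod 47) write m = 38 + 47t. Substituting into m ≡ 84 (mod 167) gives 47t ≡ 46 (mod 167), and since 47⁻¹ ≡ 32 (mod 167), t ≡ 136. Hence m ≡ 38 + 47·136 = 6430 (mod 7849).
From m ≡ 6430 (mod 7849) write m = 6430 + 7849t. Substituting into m ≡ 71 (mod 83) gives 7849t ≡ 32 (mod 83), and since 47⁻¹ ≡ 53 (mod 83), t ≡ 36. Hence m ≡ 6430 + 7849·36 = 288994 (mod 651467).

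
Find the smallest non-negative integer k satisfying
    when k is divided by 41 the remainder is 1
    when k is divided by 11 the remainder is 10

From k ≡ 1 (mod 41) write k = 1 + 41t. Substituting into k ≡ 10 (mod 11) gives 41t ≡ 9 (mod 11), and since 8⁻¹ ≡ 7 (mod 11), t ≡ 8. Hence k ≡ 1 + 41·8 = 329 (mod 451).

329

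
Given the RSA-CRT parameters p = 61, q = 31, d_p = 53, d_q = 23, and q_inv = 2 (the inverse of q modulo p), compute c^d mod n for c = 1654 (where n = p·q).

m₁ = c^(d_p) mod p: c ≡ 7 (mod 61), and 7^53 mod 61 = 44.
m₂ = c^(d_q) mod q: c ≡ 11 (mod 31), and 11^23 mod 31 = 12.
h = q_inv·(m₁ − m₂) mod p = 2·(44 − 12) mod 61 = 3.
m = m₂ + h·q = 12 + 3·31 = 105.

105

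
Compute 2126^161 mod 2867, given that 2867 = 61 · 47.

Mod 61: 2126 ≡ 52; by Fermat, exponent reduces to 161 mod 60 = 41; 52^41 ≡ 52 (mod 61).
Mod 47: 2126 ≡ 11; by Fermat, exponent reduces to 161 mod 46 = 23; 11^23 ≡ 46 (mod 47).
Combine by CRT: x ≡ 52 (mod 61), x ≡ 46 (mod 47) ⇒ x ≡ 845 (mod 2867).

845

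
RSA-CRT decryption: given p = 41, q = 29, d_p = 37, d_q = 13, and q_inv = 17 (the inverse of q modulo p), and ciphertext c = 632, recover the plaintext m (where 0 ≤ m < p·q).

691

m₁ = c^(d_p) mod p: c ≡ 17 (mod 41), and 17^37 mod 41 = 35.
m₂ = c^(d_q) mod q: c ≡ 23 (mod 29), and 23^13 mod 29 = 24.
h = q_inv·(m₁ − m₂) mod p = 17·(35 − 24) mod 41 = 23.
m = m₂ + h·q = 24 + 23·29 = 691.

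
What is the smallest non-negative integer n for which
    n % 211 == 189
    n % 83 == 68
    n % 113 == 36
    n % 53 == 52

26935394

From n ≡ 189 (mod 211) write n = 189 + 211t. Substituting into n ≡ 68 (mod 83) gives 211t ≡ 45 (mod 83), and since 45⁻¹ ≡ 24 (mod 83), t ≡ 1. Hence n ≡ 189 + 211·1 = 400 (mod 17513).
From n ≡ 400 (mod 17513) write n = 400 + 17513t. Substituting into n ≡ 36 (mod 113) gives 17513t ≡ 88 (mod 113), and since 111⁻¹ ≡ 56 (mod 113), t ≡ 69. Hence n ≡ 400 + 17513·69 = 1208797 (mod 1978969).
From n ≡ 1208797 (mod 1978969) write n = 1208797 + 1978969t. Substituting into n ≡ 52 (mod 53) gives 1978969t ≡ 26 (mod 53), and since 2⁻¹ ≡ 27 (mod 53), t ≡ 13. Hence n ≡ 1208797 + 1978969·13 = 26935394 (mod 104885357).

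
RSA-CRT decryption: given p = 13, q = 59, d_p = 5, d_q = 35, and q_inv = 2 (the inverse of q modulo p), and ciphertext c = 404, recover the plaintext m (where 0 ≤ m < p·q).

326

m₁ = c^(d_p) mod p: c ≡ 1 (mod 13), and 1^5 mod 13 = 1.
m₂ = c^(d_q) mod q: c ≡ 50 (mod 59), and 50^35 mod 59 = 31.
h = q_inv·(m₁ − m₂) mod p = 2·(1 − 31) mod 13 = 5.
m = m₂ + h·q = 31 + 5·59 = 326.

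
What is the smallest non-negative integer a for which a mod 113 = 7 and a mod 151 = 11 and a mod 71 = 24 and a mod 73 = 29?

60503597

The moduli are pairwise coprime; N = 113·151·71·73 = 88437529.
N/113 = 782633; 782633 ≡ 108 (mod 113); 108·45 ≡ 1, so inverse 45.
N/151 = 585679; 585679 ≡ 101 (mod 151); 101·3 ≡ 1, so inverse 3.
N/71 = 1245599; 1245599 ≡ 46 (mod 71); 46·17 ≡ 1, so inverse 17.
N/73 = 1211473; 1211473 ≡ 38 (mod 73); 38·25 ≡ 1, so inverse 25.
a ≡ 7·782633·45 + 11·585679·3 + 24·1245599·17 + 29·1211473·25 = 1652379119.
1652379119 mod 88437529 = 60503597.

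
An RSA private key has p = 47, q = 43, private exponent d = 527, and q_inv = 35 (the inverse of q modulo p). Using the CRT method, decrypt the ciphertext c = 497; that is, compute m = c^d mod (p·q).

1694

d_p = d mod (p−1) = 527 mod 46 = 21; d_q = d mod (q−1) = 23.
m₁ = c^(d_p) mod p: c ≡ 27 (mod 47), and 27^21 mod 47 = 2.
m₂ = c^(d_q) mod q: c ≡ 24 (mod 43), and 24^23 mod 43 = 17.
h = q_inv·(m₁ − m₂) mod p = 35·(2 − 17) mod 47 = 39.
m = m₂ + h·q = 17 + 39·43 = 1694.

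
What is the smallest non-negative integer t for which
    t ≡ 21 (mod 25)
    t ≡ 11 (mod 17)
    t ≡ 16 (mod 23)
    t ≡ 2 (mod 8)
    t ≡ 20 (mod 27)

1299746

From t ≡ 21 (mod 25) write t = 21 + 25s. Substituting into t ≡ 11 (mod 17) gives 25s ≡ 7 (mod 17), and since 8⁻¹ ≡ 15 (mod 17), s ≡ 3. Hence t ≡ 21 + 25·3 = 96 (mod 425).
From t ≡ 96 (mod 425) write t = 96 + 425s. Substituting into t ≡ 16 (mod 23) gives 425s ≡ 12 (mod 23), and since 11⁻¹ ≡ 21 (mod 23), s ≡ 22. Hence t ≡ 96 + 425·22 = 9446 (mod 9775).
From t ≡ 9446 (mod 9775) write t = 9446 + 9775s. Substituting into t ≡ 2 (mod 8) gives 9775s ≡ 4 (mod 8), and since 7⁻¹ ≡ 7 (mod 8), s ≡ 4. Hence t ≡ 9446 + 9775·4 = 48546 (mod 78200).
From t ≡ 48546 (mod 78200) write t = 48546 + 78200s. Substituting into t ≡ 20 (mod 27) gives 78200s ≡ 20 (mod 27), and since 8⁻¹ ≡ 17 (mod 27), s ≡ 16. Hence t ≡ 48546 + 78200·16 = 1299746 (mod 2111400).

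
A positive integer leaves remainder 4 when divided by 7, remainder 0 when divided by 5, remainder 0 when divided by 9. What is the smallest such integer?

270

Combine the congruences pairwise.
From x ≡ 4 (mod 7) write x = 4 + 7t. Substituting into x ≡ 0 (mod 5) gives 7t ≡ 1 (mod 5), and since 2⁻¹ ≡ 3 (mod 5), t ≡ 3. Hence x ≡ 4 + 7·3 = 25 (mod 35).
From x ≡ 25 (mod 35) write x = 25 + 35t. Substituting into x ≡ 0 (mod 9) gives 35t ≡ 2 (mod 9), and since 8⁻¹ ≡ 8 (mod 9), t ≡ 7. Hence x ≡ 25 + 35·7 = 270 (mod 315).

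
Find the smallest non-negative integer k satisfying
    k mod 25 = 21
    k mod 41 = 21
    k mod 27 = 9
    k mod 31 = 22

842571

The moduli are pairwise coprime; N = 25·41·27·31 = 857925.
N/25 = 34317; 34317 ≡ 17 (mod 25); 17·3 ≡ 1, so inverse 3.
N/41 = 20925; 20925 ≡ 15 (mod 41); 15·11 ≡ 1, so inverse 11.
N/27 = 31775; 31775 ≡ 23 (mod 27); 23·20 ≡ 1, so inverse 20.
N/31 = 27675; 27675 ≡ 23 (mod 31); 23·27 ≡ 1, so inverse 27.
k ≡ 21·34317·3 + 21·20925·11 + 9·31775·20 + 22·27675·27 = 29154096.
29154096 mod 857925 = 842571.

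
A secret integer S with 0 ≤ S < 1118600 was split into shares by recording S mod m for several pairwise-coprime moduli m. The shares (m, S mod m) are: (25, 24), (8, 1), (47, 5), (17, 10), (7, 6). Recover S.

From S ≡ 24 (mod 25) write S = 24 + 25t. Substituting into S ≡ 1 (mod 8) gives 25t ≡ 1 (mod 8), and since 1⁻¹ ≡ 1 (mod 8), t ≡ 1. Hence S ≡ 24 + 25·1 = 49 (mod 200).
From S ≡ 49 (mod 200) write S = 49 + 200t. Substituting into S ≡ 5 (mod 47) gives 200t ≡ 3 (mod 47), and since 12⁻¹ ≡ 4 (mod 47), t ≡ 12. Hence S ≡ 49 + 200·12 = 2449 (mod 9400).
From S ≡ 2449 (mod 9400) write S = 2449 + 9400t. Substituting into S ≡ 10 (mod 17) gives 9400t ≡ 9 (mod 17), and since 16⁻¹ ≡ 16 (mod 17), t ≡ 8. Hence S ≡ 2449 + 9400·8 = 77649 (mod 159800).
From S ≡ 77649 (mod 159800) write S = 77649 + 159800t. Substituting into S ≡ 6 (mod 7) gives 159800t ≡ 1 (mod 7), and since 4⁻¹ ≡ 2 (mod 7), t ≡ 2. Hence S ≡ 77649 + 159800·2 = 397249 (mod 1118600).

397249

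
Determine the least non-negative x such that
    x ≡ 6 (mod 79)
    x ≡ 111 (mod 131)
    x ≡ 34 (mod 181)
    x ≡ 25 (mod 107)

194659561

The moduli are pairwise coprime; N = 79·131·181·107 = 200429083.
N/79 = 2537077; 2537077 ≡ 71 (mod 79); 71·69 ≡ 1, so inverse 69.
N/131 = 1529993; 1529993 ≡ 44 (mod 131); 44·3 ≡ 1, so inverse 3.
N/181 = 1107343; 1107343 ≡ 166 (mod 181); 166·12 ≡ 1, so inverse 12.
N/107 = 1873169; 1873169 ≡ 27 (mod 107); 27·4 ≡ 1, so inverse 4.
x ≡ 6·2537077·69 + 111·1529993·3 + 34·1107343·12 + 25·1873169·4 = 2198950391.
2198950391 mod 200429083 = 194659561.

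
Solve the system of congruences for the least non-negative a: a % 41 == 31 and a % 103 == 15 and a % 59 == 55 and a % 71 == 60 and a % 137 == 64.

From a ≡ 31 (mod 41) write a = 31 + 41t. Substituting into a ≡ 15 (mod 103) gives 41t ≡ 87 (mod 103), and since 41⁻¹ ≡ 98 (mod 103), t ≡ 80. Hence a ≡ 31 + 41·80 = 3311 (mod 4223).
From a ≡ 3311 (mod 4223) write a = 3311 + 4223t. Substituting into a ≡ 55 (mod 59) gives 4223t ≡ 48 (mod 59), and since 34⁻¹ ≡ 33 (mod 59), t ≡ 50. Hence a ≡ 3311 + 4223·50 = 214461 (mod 249157).
From a ≡ 214461 (mod 249157) write a = 214461 + 249157t. Substituting into a ≡ 60 (mod 71) gives 249157t ≡ 19 (mod 71), and since 18⁻¹ ≡ 4 (mod 71), t ≡ 5. Hence a ≡ 214461 + 249157·5 = 1460246 (mod 17690147).
From a ≡ 1460246 (mod 17690147) write a = 1460246 + 17690147t. Substituting into a ≡ 64 (mod 137) gives 17690147t ≡ 101 (mod 137), and since 22⁻¹ ≡ 81 (mod 137), t ≡ 98. Hence a ≡ 1460246 + 17690147·98 = 1735094652 (mod 2423550139).

1735094652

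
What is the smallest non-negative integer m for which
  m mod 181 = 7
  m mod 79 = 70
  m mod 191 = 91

12315

The moduli are pairwise coprime; N = 181·79·191 = 2731109.
N/181 = 15089; 15089 ≡ 66 (mod 181); 66·96 ≡ 1, so inverse 96.
N/79 = 34571; 34571 ≡ 48 (mod 79); 48·28 ≡ 1, so inverse 28.
N/191 = 14299; 14299 ≡ 165 (mod 191); 165·22 ≡ 1, so inverse 22.
m ≡ 7·15089·96 + 70·34571·28 + 91·14299·22 = 106525566.
106525566 mod 2731109 = 12315.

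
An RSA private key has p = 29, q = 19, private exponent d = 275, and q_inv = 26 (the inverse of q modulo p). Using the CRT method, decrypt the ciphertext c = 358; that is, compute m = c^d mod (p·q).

156

d_p = d mod (p−1) = 275 mod 28 = 23; d_q = d mod (q−1) = 5.
m₁ = c^(d_p) mod p: c ≡ 10 (mod 29), and 10^23 mod 29 = 11.
m₂ = c^(d_q) mod q: c ≡ 16 (mod 19), and 16^5 mod 19 = 4.
h = q_inv·(m₁ − m₂) mod p = 26·(11 − 4) mod 29 = 8.
m = m₂ + h·q = 4 + 8·19 = 156.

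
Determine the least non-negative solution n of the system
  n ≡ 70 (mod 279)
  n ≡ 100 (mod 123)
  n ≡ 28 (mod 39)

110554

gcd(279, 123) = 3 and 3 | (100 − 70), so the pair is consistent; merging gives n ≡ 7603 (mod 11439), where 11439 = lcm(279, 123).
gcd(11439, 39) = 3 and 3 | (28 − 7603), so the pair is consistent; merging gives n ≡ 110554 (mod 148707), where 148707 = lcm(11439, 39).
The solution is unique modulo lcm(279, 123, 39) = 148707.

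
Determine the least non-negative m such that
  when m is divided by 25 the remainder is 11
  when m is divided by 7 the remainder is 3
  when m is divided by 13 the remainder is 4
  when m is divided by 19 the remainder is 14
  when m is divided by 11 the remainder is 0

176011

The moduli are pairwise coprime; N = 25·7·13·19·11 = 475475.
N/25 = 19019; 19019 ≡ 19 (mod 25); 19·4 ≡ 1, so inverse 4.
N/7 = 67925; 67925 ≡ 4 (mod 7); 4·2 ≡ 1, so inverse 2.
N/13 = 36575; 36575 ≡ 6 (mod 13); 6·11 ≡ 1, so inverse 11.
N/19 = 25025; 25025 ≡ 2 (mod 19); 2·10 ≡ 1, so inverse 10.
N/11 = 43225; 43225 ≡ 6 (mod 11); 6·2 ≡ 1, so inverse 2.
m ≡ 11·19019·4 + 3·67925·2 + 4·36575·11 + 14·25025·10 + 0·43225·2 = 6357186.
6357186 mod 475475 = 176011.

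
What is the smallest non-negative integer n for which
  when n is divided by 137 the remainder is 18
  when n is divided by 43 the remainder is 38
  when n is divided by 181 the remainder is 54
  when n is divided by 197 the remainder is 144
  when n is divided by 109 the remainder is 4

The moduli are pairwise coprime; M = 137·43·181·197·109 = 22896037183.
M/137 = 167124359; 167124359 ≡ 114 (mod 137); 114·131 ≡ 1, so inverse 131.
M/43 = 532465981; 532465981 ≡ 34 (mod 43); 34·19 ≡ 1, so inverse 19.
M/181 = 126497443; 126497443 ≡ 163 (mod 181); 163·10 ≡ 1, so inverse 10.
M/197 = 116223539; 116223539 ≡ 40 (mod 197); 40·133 ≡ 1, so inverse 133.
M/109 = 210055387; 210055387 ≡ 70 (mod 109); 70·95 ≡ 1, so inverse 95.
n ≡ 18·167124359·131 + 38·532465981·19 + 54·126497443·10 + 144·116223539·133 + 4·210055387·95 = 3152562562012.
3152562562012 mod 22896037183 = 15805467941.

15805467941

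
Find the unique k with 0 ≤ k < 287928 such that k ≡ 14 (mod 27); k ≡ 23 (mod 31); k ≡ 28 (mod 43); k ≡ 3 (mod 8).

The moduli are pairwise coprime; N = 27·31·43·8 = 287928.
N/27 = 10664; 10664 ≡ 26 (mod 27); 26·26 ≡ 1, so inverse 26.
N/31 = 9288; 9288 ≡ 19 (mod 31); 19·18 ≡ 1, so inverse 18.
N/43 = 6696; 6696 ≡ 31 (mod 43); 31·25 ≡ 1, so inverse 25.
N/8 = 35991; 35991 ≡ 7 (mod 8); 7·7 ≡ 1, so inverse 7.
k ≡ 14·10664·26 + 23·9288·18 + 28·6696·25 + 3·35991·7 = 13169939.
13169939 mod 287928 = 213179.

213179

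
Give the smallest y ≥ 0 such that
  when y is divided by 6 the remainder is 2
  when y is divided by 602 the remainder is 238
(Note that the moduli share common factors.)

1442

gcd(6, 602) = 2 and 2 | (238 − 2), so the pair is consistent; merging gives y ≡ 1442 (mod 1806), where 1806 = lcm(6, 602).
The solution is unique modulo lcm(6, 602) = 1806.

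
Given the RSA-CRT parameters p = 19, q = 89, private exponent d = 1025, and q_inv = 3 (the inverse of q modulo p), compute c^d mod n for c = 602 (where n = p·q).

136

d_p = d mod (p−1) = 1025 mod 18 = 17; d_q = d mod (q−1) = 57.
m₁ = c^(d_p) mod p: c ≡ 13 (mod 19), and 13^17 mod 19 = 3.
m₂ = c^(d_q) mod q: c ≡ 68 (mod 89), and 68^57 mod 89 = 47.
h = q_inv·(m₁ − m₂) mod p = 3·(3 − 47) mod 19 = 1.
m = m₂ + h·q = 47 + 1·89 = 136.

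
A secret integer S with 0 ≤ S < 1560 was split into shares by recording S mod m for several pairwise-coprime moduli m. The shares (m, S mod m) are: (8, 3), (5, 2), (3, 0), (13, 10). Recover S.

387

The moduli are pairwise coprime; N = 8·5·3·13 = 1560.
N/8 = 195; 195 ≡ 3 (mod 8); 3·3 ≡ 1, so inverse 3.
N/5 = 312; 312 ≡ 2 (mod 5); 2·3 ≡ 1, so inverse 3.
N/3 = 520; 520 ≡ 1 (mod 3), inverse 1.
N/13 = 120; 120 ≡ 3 (mod 13); 3·9 ≡ 1, so inverse 9.
S ≡ 3·195·3 + 2·312·3 + 0·520·1 + 10·120·9 = 14427.
14427 mod 1560 = 387.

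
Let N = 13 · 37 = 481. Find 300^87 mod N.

Mod 13: 300 ≡ 1; by Fermat, exponent reduces to 87 mod 12 = 3; 1^3 ≡ 1 (mod 13).
Mod 37: 300 ≡ 4; by Fermat, exponent reduces to 87 mod 36 = 15; 4^15 ≡ 11 (mod 37).
Combine by CRT: x ≡ 1 (mod 13), x ≡ 11 (mod 37) ⇒ x ≡ 196 (mod 481).

196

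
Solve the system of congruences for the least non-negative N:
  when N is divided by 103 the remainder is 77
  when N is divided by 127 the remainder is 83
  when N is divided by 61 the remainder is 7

The moduli are pairwise coprime; M = 103·127·61 = 797941.
M/103 = 7747; 7747 ≡ 22 (mod 103); 22·89 ≡ 1, so inverse 89.
M/127 = 6283; 6283 ≡ 60 (mod 127); 60·36 ≡ 1, so inverse 36.
M/61 = 13081; 13081 ≡ 27 (mod 61); 27·52 ≡ 1, so inverse 52.
N ≡ 77·7747·89 + 83·6283·36 + 7·13081·52 = 76625279.
76625279 mod 797941 = 22943.

22943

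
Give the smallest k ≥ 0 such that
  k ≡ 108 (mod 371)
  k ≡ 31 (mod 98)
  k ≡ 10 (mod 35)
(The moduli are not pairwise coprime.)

gcd(371, 98) = 7 and 7 | (31 − 108), so the pair is consistent; merging gives k ≡ 4931 (mod 5194), where 5194 = lcm(371, 98).
gcd(5194, 35) = 7 and 7 | (10 − 4931), so the pair is consistent; merging gives k ≡ 10125 (mod 25970), where 25970 = lcm(5194, 35).
The solution is unique modulo lcm(371, 98, 35) = 25970.

10125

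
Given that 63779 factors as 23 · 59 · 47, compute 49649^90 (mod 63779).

23386

Mod 23: 49649 ≡ 15; by Fermat, exponent reduces to 90 mod 22 = 2; 15^2 ≡ 18 (mod 23).
Mod 59: 49649 ≡ 30; by Fermat, exponent reduces to 90 mod 58 = 32; 30^32 ≡ 22 (mod 59).
Mod 47: 49649 ≡ 17; by Fermat, exponent reduces to 90 mod 46 = 44; 17^44 ≡ 27 (mod 47).
Combine by CRT: x ≡ 18 (mod 23), x ≡ 22 (mod 59), x ≡ 27 (mod 47) ⇒ x ≡ 23386 (mod 63779).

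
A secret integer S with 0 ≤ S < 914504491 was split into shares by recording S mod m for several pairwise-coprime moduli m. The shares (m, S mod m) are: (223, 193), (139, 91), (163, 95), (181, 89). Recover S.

591849998

Combine the congruences pairwise.
From S ≡ 193 (mod 223) write S = 193 + 223t. Substituting into S ≡ 91 (mod 139) gives 223t ≡ 37 (mod 139), and since 84⁻¹ ≡ 48 (mod 139), t ≡ 108. Hence S ≡ 193 + 223·108 = 24277 (mod 30997).
From S ≡ 24277 (mod 30997) write S = 24277 + 30997t. Substituting into S ≡ 95 (mod 163) gives 30997t ≡ 105 (mod 163), and since 27⁻¹ ≡ 157 (mod 163), t ≡ 22. Hence S ≡ 24277 + 30997·22 = 706211 (mod 5052511).
From S ≡ 706211 (mod 5052511) write S = 706211 + 5052511t. Substituting into S ≡ 89 (mod 181) gives 5052511t ≡ 140 (mod 181), and since 77⁻¹ ≡ 134 (mod 181), t ≡ 117. Hence S ≡ 706211 + 5052511·117 = 591849998 (mod 914504491).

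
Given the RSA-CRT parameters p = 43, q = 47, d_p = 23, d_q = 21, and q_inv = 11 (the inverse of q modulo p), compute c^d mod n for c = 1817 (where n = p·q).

508

m₁ = c^(d_p) mod p: c ≡ 11 (mod 43), and 11^23 mod 43 = 35.
m₂ = c^(d_q) mod q: c ≡ 31 (mod 47), and 31^21 mod 47 = 38.
h = q_inv·(m₁ − m₂) mod p = 11·(35 − 38) mod 43 = 10.
m = m₂ + h·q = 38 + 10·47 = 508.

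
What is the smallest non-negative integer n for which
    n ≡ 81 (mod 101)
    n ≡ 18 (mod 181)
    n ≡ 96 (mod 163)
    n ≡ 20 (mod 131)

284488397

The moduli are pairwise coprime; M = 101·181·163·131 = 390354193.
M/101 = 3864893; 3864893 ≡ 27 (mod 101); 27·15 ≡ 1, so inverse 15.
M/181 = 2156653; 2156653 ≡ 38 (mod 181); 38·81 ≡ 1, so inverse 81.
M/163 = 2394811; 2394811 ≡ 15 (mod 163); 15·87 ≡ 1, so inverse 87.
M/131 = 2979803; 2979803 ≡ 77 (mod 131); 77·114 ≡ 1, so inverse 114.
n ≡ 81·3864893·15 + 18·2156653·81 + 96·2394811·87 + 20·2979803·114 = 34635657381.
34635657381 mod 390354193 = 284488397.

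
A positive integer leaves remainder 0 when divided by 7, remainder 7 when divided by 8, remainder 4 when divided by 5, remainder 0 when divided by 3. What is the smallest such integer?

From x ≡ 0 (mod 7) write x = 0 + 7t. Substituting into x ≡ 7 (mod 8) gives 7t ≡ 7 (mod 8), and since 7⁻¹ ≡ 7 (mod 8), t ≡ 1. Hence x ≡ 0 + 7·1 = 7 (mod 56).
From x ≡ 7 (mod 56) write x = 7 + 56t. Substituting into x ≡ 4 (mod 5) gives 56t ≡ 2 (mod 5), and since 1⁻¹ ≡ 1 (mod 5), t ≡ 2. Hence x ≡ 7 + 56·2 = 119 (mod 280).
From x ≡ 119 (mod 280) write x = 119 + 280t. Substituting into x ≡ 0 (mod 3) gives 280t ≡ 1 (mod 3), and since 1⁻¹ ≡ 1 (mod 3), t ≡ 1. Hence x ≡ 119 + 280·1 = 399 (mod 840).

399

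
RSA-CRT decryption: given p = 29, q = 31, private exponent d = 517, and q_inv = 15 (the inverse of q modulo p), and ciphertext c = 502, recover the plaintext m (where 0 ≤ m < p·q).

564

d_p = d mod (p−1) = 517 mod 28 = 13; d_q = d mod (q−1) = 7.
m₁ = c^(d_p) mod p: c ≡ 9 (mod 29), and 9^13 mod 29 = 13.
m₂ = c^(d_q) mod q: c ≡ 6 (mod 31), and 6^7 mod 31 = 6.
h = q_inv·(m₁ − m₂) mod p = 15·(13 − 6) mod 29 = 18.
m = m₂ + h·q = 6 + 18·31 = 564.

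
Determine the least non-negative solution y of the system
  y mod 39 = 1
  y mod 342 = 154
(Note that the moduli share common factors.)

1522

gcd(39, 342) = 3 and 3 | (154 − 1), so the pair is consistent; merging gives y ≡ 1522 (mod 4446), where 4446 = lcm(39, 342).
The solution is unique modulo lcm(39, 342) = 4446.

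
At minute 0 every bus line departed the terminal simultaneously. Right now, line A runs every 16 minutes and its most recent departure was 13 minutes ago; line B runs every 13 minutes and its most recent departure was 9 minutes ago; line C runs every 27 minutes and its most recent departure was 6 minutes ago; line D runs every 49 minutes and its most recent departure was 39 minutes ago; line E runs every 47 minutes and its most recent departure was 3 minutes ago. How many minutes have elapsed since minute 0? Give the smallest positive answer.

12656445

The moduli are pairwise coprime; N = 16·13·27·49·47 = 12933648.
N/16 = 808353; 808353 ≡ 1 (mod 16), inverse 1.
N/13 = 994896; 994896 ≡ 6 (mod 13); 6·11 ≡ 1, so inverse 11.
N/27 = 479024; 479024 ≡ 17 (mod 27); 17·8 ≡ 1, so inverse 8.
N/49 = 263952; 263952 ≡ 38 (mod 49); 38·40 ≡ 1, so inverse 40.
N/47 = 275184; 275184 ≡ 46 (mod 47); 46·46 ≡ 1, so inverse 46.
t ≡ 13·808353·1 + 9·994896·11 + 6·479024·8 + 39·263952·40 + 3·275184·46 = 581736957.
581736957 mod 12933648 = 12656445.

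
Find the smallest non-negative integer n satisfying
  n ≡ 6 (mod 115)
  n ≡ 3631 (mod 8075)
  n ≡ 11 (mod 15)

504281

gcd(115, 8075) = 5 and 5 | (3631 − 6), so the pair is consistent; merging gives n ≡ 132831 (mod 185725), where 185725 = lcm(115, 8075).
gcd(185725, 15) = 5 and 5 | (11 − 132831), so the pair is consistent; merging gives n ≡ 504281 (mod 557175), where 557175 = lcm(185725, 15).
The solution is unique modulo lcm(115, 8075, 15) = 557175.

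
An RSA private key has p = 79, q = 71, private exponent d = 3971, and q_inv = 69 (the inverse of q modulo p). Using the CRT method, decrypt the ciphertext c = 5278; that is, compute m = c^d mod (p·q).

d_p = d mod (p−1) = 3971 mod 78 = 71; d_q = d mod (q−1) = 51.
m₁ = c^(d_p) mod p: c ≡ 64 (mod 79), and 64^71 mod 79 = 10.
m₂ = c^(d_q) mod q: c ≡ 24 (mod 71), and 24^51 mod 71 = 58.
h = q_inv·(m₁ − m₂) mod p = 69·(10 − 58) mod 79 = 6.
m = m₂ + h·q = 58 + 6·71 = 484.

484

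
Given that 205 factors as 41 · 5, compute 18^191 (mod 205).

Mod 41: 18 ≡ 18; by Fermat, exponent reduces to 191 mod 40 = 31; 18^31 ≡ 18 (mod 41).
Mod 5: 18 ≡ 3; by Fermat, exponent reduces to 191 mod 4 = 3; 3^3 ≡ 2 (mod 5).
Combine by CRT: x ≡ 18 (mod 41), x ≡ 2 (mod 5) ⇒ x ≡ 182 (mod 205).

182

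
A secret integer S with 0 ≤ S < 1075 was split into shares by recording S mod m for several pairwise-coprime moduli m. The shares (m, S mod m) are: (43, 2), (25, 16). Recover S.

991

From S ≡ 2 (mod 43) write S = 2 + 43t. Substituting into S ≡ 16 (mod 25) gives 43t ≡ 14 (mod 25), and since 18⁻¹ ≡ 7 (mod 25), t ≡ 23. Hence S ≡ 2 + 43·23 = 991 (mod 1075).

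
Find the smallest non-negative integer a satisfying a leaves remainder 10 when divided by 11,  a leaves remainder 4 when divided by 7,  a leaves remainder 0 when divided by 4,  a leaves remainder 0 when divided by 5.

The moduli are pairwise coprime; N = 11·7·4·5 = 1540.
N/11 = 140; 140 ≡ 8 (mod 11); 8·7 ≡ 1, so inverse 7.
N/7 = 220; 220 ≡ 3 (mod 7); 3·5 ≡ 1, so inverse 5.
N/4 = 385; 385 ≡ 1 (mod 4), inverse 1.
N/5 = 308; 308 ≡ 3 (mod 5); 3·2 ≡ 1, so inverse 2.
a ≡ 10·140·7 + 4·220·5 + 0·385·1 + 0·308·2 = 14200.
14200 mod 1540 = 340.

340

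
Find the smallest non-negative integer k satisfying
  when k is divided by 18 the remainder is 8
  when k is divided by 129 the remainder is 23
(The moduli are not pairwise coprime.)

152

Combine the congruences pairwise.
gcd(18, 129) = 3 and 3 | (23 − 8), so the pair is consistent; merging gives k ≡ 152 (mod 774), where 774 = lcm(18, 129).
The solution is unique modulo lcm(18, 129) = 774.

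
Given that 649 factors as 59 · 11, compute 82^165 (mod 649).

628

Mod 59: 82 ≡ 23; by Fermat, exponent reduces to 165 mod 58 = 49; 23^49 ≡ 38 (mod 59).
Mod 11: 82 ≡ 5; by Fermat, exponent reduces to 165 mod 10 = 5; 5^5 ≡ 1 (mod 11).
Combine by CRT: x ≡ 38 (mod 59), x ≡ 1 (mod 11) ⇒ x ≡ 628 (mod 649).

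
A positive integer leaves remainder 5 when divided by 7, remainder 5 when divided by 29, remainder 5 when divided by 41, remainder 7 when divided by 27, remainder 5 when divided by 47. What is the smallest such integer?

8605987

The moduli are pairwise coprime; N = 7·29·41·27·47 = 10561887.
N/7 = 1508841; 1508841 ≡ 5 (mod 7); 5·3 ≡ 1, so inverse 3.
N/29 = 364203; 364203 ≡ 21 (mod 29); 21·18 ≡ 1, so inverse 18.
N/41 = 257607; 257607 ≡ 4 (mod 41); 4·31 ≡ 1, so inverse 31.
N/27 = 391181; 391181 ≡ 5 (mod 27); 5·11 ≡ 1, so inverse 11.
N/47 = 224721; 224721 ≡ 14 (mod 47); 14·37 ≡ 1, so inverse 37.
k ≡ 5·1508841·3 + 5·364203·18 + 5·257607·31 + 7·391181·11 + 5·224721·37 = 167034292.
167034292 mod 10561887 = 8605987.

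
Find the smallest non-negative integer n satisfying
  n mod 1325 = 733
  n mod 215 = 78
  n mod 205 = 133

gcd(1325, 215) = 5 and 5 | (78 − 733), so the pair is consistent; merging gives n ≡ 16633 (mod 56975), where 56975 = lcm(1325, 215).
gcd(56975, 205) = 5 and 5 | (133 − 16633), so the pair is consistent; merging gives n ≡ 1953783 (mod 2335975), where 2335975 = lcm(56975, 205).
The solution is unique modulo lcm(1325, 215, 205) = 2335975.

1953783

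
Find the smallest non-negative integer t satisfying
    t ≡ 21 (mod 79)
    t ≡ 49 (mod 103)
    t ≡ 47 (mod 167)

692930

The moduli are pairwise coprime; N = 79·103·167 = 1358879.
N/79 = 17201; 17201 ≡ 58 (mod 79); 58·15 ≡ 1, so inverse 15.
N/103 = 13193; 13193 ≡ 9 (mod 103); 9·23 ≡ 1, so inverse 23.
N/167 = 8137; 8137 ≡ 121 (mod 167); 121·98 ≡ 1, so inverse 98.
t ≡ 21·17201·15 + 49·13193·23 + 47·8137·98 = 57765848.
57765848 mod 1358879 = 692930.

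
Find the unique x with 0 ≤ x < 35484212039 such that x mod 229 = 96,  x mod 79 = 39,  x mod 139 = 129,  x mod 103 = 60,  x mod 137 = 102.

3327391164

From x ≡ 96 (mod 229) write x = 96 + 229t. Substituting into x ≡ 39 (mod 79) gives 229t ≡ 22 (mod 79), and since 71⁻¹ ≡ 69 (mod 79), t ≡ 17. Hence x ≡ 96 + 229·17 = 3989 (mod 18091).
From x ≡ 3989 (mod 18091) write x = 3989 + 18091t. Substituting into x ≡ 129 (mod 139) gives 18091t ≡ 32 (mod 139), and since 21⁻¹ ≡ 53 (mod 139), t ≡ 28. Hence x ≡ 3989 + 18091·28 = 510537 (mod 2514649).
From x ≡ 510537 (mod 2514649) write x = 510537 + 2514649t. Substituting into x ≡ 60 (mod 103) gives 2514649t ≡ 94 (mod 103), and since 7⁻¹ ≡ 59 (mod 103), t ≡ 87. Hence x ≡ 510537 + 2514649·87 = 219285000 (mod 259008847).
From x ≡ 219285000 (mod 259008847) write x = 219285000 + 259008847t. Substituting into x ≡ 102 (mod 137) gives 259008847t ≡ 42 (mod 137), and since 72⁻¹ ≡ 59 (mod 137), t ≡ 12. Hence x ≡ 219285000 + 259008847·12 = 3327391164 (mod 35484212039).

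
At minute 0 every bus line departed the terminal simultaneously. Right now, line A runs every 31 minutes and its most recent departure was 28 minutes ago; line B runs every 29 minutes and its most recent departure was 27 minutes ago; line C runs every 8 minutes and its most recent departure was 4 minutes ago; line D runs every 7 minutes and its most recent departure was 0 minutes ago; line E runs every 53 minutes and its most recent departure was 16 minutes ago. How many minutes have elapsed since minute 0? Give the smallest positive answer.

The moduli are pairwise coprime; N = 31·29·8·7·53 = 2668232.
N/31 = 86072; 86072 ≡ 16 (mod 31); 16·2 ≡ 1, so inverse 2.
N/29 = 92008; 92008 ≡ 20 (mod 29); 20·16 ≡ 1, so inverse 16.
N/8 = 333529; 333529 ≡ 1 (mod 8), inverse 1.
N/7 = 381176; 381176 ≡ 5 (mod 7); 5·3 ≡ 1, so inverse 3.
N/53 = 50344; 50344 ≡ 47 (mod 53); 47·44 ≡ 1, so inverse 44.
t ≡ 28·86072·2 + 27·92008·16 + 4·333529·1 + 0·381176·3 + 16·50344·44 = 81343780.
81343780 mod 2668232 = 1296820.

1296820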